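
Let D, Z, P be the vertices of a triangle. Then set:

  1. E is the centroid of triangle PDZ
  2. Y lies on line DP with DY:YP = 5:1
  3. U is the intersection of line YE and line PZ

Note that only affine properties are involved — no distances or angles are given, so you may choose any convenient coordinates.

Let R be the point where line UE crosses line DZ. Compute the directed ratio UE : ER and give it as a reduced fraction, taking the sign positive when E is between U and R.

UE:ER = 3

Choose coordinates D = (0, 0), Z = (1, 0), P = (0, 1).
1. E is the centroid of triangle PDZ ⇒ E = (1/3, 1/3)
2. Y lies on line DP with DY:YP = 5:1 ⇒ Y = (0, 5/6)
3. U is the intersection of line YE and line PZ ⇒ U = (-1/3, 4/3)
line UE meets DZ at R = (5/9, 0)
E = U + t·(R−U) with t = 3/4, so UE:ER = 3/4:1/4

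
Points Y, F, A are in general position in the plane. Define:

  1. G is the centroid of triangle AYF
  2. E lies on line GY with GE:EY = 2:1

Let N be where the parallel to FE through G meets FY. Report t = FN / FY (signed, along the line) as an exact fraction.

Set Y = (0, 0), F = (1, 0), A = (0, 1); any affine frame gives the same invariant.
1. G is the centroid of triangle AYF ⇒ G = (1/3, 1/3)
2. E lies on line GY with GE:EY = 2:1 ⇒ E = (1/9, 1/9)
through G parallel to FE: direction (-8/9, 1/9); meets FY at N = (3, 0)
N = F + t·(Y−F) with t = -2

t = -2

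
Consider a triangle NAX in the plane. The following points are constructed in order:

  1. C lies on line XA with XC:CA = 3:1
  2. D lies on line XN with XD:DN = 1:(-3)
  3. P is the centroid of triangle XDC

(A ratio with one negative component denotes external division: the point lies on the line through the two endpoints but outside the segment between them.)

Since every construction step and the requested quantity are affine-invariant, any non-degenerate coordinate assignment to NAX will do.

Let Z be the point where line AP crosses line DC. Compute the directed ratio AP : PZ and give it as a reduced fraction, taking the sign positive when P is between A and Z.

Work in coordinates with N = (0, 0), A = (1, 0), X = (0, 1).
1. C lies on line XA with XC:CA = 3:1 ⇒ C = (3/4, 1/4)
2. D lies on line XN with XD:DN = 1:(-3) ⇒ D = (0, 3/2)
3. P is the centroid of triangle XDC ⇒ P = (1/4, 11/12)
line AP meets DC at Z = (5/8, 11/24)
P = A + t·(Z−A) with t = 2, so AP:PZ = 2:-1

AP:PZ = -2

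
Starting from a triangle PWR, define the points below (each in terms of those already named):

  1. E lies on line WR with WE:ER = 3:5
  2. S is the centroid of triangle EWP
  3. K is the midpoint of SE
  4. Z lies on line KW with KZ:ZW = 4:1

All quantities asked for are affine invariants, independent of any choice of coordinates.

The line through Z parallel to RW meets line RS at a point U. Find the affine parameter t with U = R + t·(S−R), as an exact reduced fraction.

Assign P = (0, 0), W = (1, 0), R = (0, 1) — the answer is frame-independent, so this choice is without loss of generality.
1. E lies on line WR with WE:ER = 3:5 ⇒ E = (5/8, 3/8)
2. S is the centroid of triangle EWP ⇒ S = (13/24, 1/8)
3. K is the midpoint of SE ⇒ K = (7/12, 1/4)
4. Z lies on line KW with KZ:ZW = 4:1 ⇒ Z = (11/12, 1/20)
through Z parallel to RW: direction (1, -1); meets RS at U = (13/240, 73/80)
U = R + t·(S−R) with t = 1/10

t = 1/10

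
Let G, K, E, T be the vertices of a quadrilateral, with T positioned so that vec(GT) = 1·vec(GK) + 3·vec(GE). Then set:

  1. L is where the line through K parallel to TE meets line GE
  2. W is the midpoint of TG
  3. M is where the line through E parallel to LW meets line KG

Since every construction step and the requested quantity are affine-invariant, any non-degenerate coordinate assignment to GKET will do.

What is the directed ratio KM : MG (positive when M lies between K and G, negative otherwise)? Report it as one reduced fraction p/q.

Work in coordinates with G = (0, 0), K = (1, 0), E = (0, 1), T = (1, 3).
1. L is where the line through K parallel to TE meets line GE ⇒ L = (0, -2)
2. W is the midpoint of TG ⇒ W = (1/2, 3/2)
3. M is where the line through E parallel to LW meets line KG ⇒ M = (-1/7, 0)
M = K + t·(G−K) with t = 8/7, so KM:MG = t:(1−t) = 8/7:-1/7

KM:MG = -8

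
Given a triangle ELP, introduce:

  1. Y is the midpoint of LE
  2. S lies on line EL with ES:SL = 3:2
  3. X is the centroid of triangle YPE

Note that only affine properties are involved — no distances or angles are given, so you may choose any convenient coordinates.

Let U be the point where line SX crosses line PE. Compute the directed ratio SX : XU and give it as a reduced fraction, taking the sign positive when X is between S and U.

SX:XU = 13/5

Set E = (0, 0), L = (1, 0), P = (0, 1); any affine frame gives the same invariant.
1. Y is the midpoint of LE ⇒ Y = (1/2, 0)
2. S lies on line EL with ES:SL = 3:2 ⇒ S = (3/5, 0)
3. X is the centroid of triangle YPE ⇒ X = (1/6, 1/3)
line SX meets PE at U = (0, 6/13)
X = S + t·(U−S) with t = 13/18, so SX:XU = 13/18:5/18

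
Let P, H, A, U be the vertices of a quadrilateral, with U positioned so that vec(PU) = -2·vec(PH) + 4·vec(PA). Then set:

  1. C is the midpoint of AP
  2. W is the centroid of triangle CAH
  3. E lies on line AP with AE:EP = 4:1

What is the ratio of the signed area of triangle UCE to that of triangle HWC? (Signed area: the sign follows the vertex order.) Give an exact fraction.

Work in coordinates with P = (0, 0), H = (1, 0), A = (0, 1), U = (-2, 4).
1. C is the midpoint of AP ⇒ C = (0, 1/2)
2. W is the centroid of triangle CAH ⇒ W = (1/3, 1/2)
3. E lies on line AP with AE:EP = 4:1 ⇒ E = (0, 1/5)
2·[UCE] = -3/5, 2·[HWC] = 1/6
[UCE]:[HWC] = -3/5:1/6 = -18/5

[UCE]:[HWC] = -18/5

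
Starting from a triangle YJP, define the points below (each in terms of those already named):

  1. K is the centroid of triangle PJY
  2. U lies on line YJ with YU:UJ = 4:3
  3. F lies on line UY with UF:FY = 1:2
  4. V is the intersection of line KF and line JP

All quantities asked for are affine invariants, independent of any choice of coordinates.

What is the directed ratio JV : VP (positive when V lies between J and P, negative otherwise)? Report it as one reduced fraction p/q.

Set Y = (0, 0), J = (1, 0), P = (0, 1); any affine frame gives the same invariant.
1. K is the centroid of triangle PJY ⇒ K = (1/3, 1/3)
2. U lies on line YJ with YU:UJ = 4:3 ⇒ U = (4/7, 0)
3. F lies on line UY with UF:FY = 1:2 ⇒ F = (8/21, 0)
4. V is the intersection of line KF and line JP ⇒ V = (5/18, 13/18)
V = J + t·(P−J) with t = 13/18, so JV:VP = t:(1−t) = 13/18:5/18

JV:VP = 13/5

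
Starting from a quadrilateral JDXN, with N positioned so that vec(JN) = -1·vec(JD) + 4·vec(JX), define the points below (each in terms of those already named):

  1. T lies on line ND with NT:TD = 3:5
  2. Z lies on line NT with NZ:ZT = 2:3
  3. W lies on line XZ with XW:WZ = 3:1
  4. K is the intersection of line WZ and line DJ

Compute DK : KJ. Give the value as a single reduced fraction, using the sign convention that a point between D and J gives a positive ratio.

Choose coordinates J = (0, 0), D = (1, 0), X = (0, 1), N = (-1, 4).
1. T lies on line ND with NT:TD = 3:5 ⇒ T = (-1/4, 5/2)
2. Z lies on line NT with NZ:ZT = 2:3 ⇒ Z = (-7/10, 17/5)
3. W lies on line XZ with XW:WZ = 3:1 ⇒ W = (-21/40, 14/5)
4. K is the intersection of line WZ and line DJ ⇒ K = (7/24, 0)
K = D + t·(J−D) with t = 17/24, so DK:KJ = t:(1−t) = 17/24:7/24

DK:KJ = 17/7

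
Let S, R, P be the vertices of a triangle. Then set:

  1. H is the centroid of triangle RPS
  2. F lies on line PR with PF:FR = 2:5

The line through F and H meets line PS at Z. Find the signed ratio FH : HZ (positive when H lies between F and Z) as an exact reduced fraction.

Set S = (0, 0), R = (1, 0), P = (0, 1); any affine frame gives the same invariant.
1. H is the centroid of triangle RPS ⇒ H = (1/3, 1/3)
2. F lies on line PR with PF:FR = 2:5 ⇒ F = (2/7, 5/7)
line FH meets PS at Z = (0, 3)
H = F + t·(Z−F) with t = -1/6, so FH:HZ = -1/6:7/6

FH:HZ = -1/7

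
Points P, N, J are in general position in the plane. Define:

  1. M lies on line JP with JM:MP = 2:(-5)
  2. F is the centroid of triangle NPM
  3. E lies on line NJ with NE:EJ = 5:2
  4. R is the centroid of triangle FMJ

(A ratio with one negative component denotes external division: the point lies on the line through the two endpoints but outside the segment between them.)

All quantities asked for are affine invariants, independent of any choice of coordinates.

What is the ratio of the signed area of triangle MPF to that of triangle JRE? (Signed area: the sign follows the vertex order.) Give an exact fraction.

[MPF]:[JRE] = -21/2

Work in coordinates with P = (0, 0), N = (1, 0), J = (0, 1).
1. M lies on line JP with JM:MP = 2:(-5) ⇒ M = (0, 5/3)
2. F is the centroid of triangle NPM ⇒ F = (1/3, 5/9)
3. E lies on line NJ with NE:EJ = 5:2 ⇒ E = (2/7, 5/7)
4. R is the centroid of triangle FMJ ⇒ R = (1/9, 29/27)
2·[MPF] = 5/9, 2·[JRE] = -10/189
[MPF]:[JRE] = 5/9:-10/189 = -21/2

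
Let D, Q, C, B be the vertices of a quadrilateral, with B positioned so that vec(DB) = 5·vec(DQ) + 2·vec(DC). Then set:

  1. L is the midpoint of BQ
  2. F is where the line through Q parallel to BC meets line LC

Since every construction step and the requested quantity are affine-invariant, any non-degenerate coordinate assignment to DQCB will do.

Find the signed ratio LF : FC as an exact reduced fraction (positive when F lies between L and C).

Set D = (0, 0), Q = (1, 0), C = (0, 1), B = (5, 2); any affine frame gives the same invariant.
1. L is the midpoint of BQ ⇒ L = (3, 1)
2. F is where the line through Q parallel to BC meets line LC ⇒ F = (6, 1)
F = L + t·(C−L) with t = -1, so LF:FC = t:(1−t) = -1:2

LF:FC = -1/2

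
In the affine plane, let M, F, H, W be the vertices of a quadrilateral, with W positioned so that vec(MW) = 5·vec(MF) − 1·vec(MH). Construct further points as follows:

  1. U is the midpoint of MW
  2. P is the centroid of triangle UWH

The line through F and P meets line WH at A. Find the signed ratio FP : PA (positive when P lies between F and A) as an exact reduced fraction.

Work in coordinates with M = (0, 0), F = (1, 0), H = (0, 1), W = (5, -1).
1. U is the midpoint of MW ⇒ U = (5/2, -1/2)
2. P is the centroid of triangle UWH ⇒ P = (5/2, -1/6)
line FP meets WH at A = (40/13, -3/13)
P = F + t·(A−F) with t = 13/18, so FP:PA = 13/18:5/18

FP:PA = 13/5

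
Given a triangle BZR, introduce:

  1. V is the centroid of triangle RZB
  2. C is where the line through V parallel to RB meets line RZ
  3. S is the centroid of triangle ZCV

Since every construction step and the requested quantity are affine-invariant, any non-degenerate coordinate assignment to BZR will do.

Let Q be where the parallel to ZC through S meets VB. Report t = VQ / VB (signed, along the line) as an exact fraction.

t = -1/3

Assign B = (0, 0), Z = (1, 0), R = (0, 1) — the answer is frame-independent, so this choice is without loss of generality.
1. V is the centroid of triangle RZB ⇒ V = (1/3, 1/3)
2. C is where the line through V parallel to RB meets line RZ ⇒ C = (1/3, 2/3)
3. S is the centroid of triangle ZCV ⇒ S = (5/9, 1/3)
through S parallel to ZC: direction (-2/3, 2/3); meets VB at Q = (4/9, 4/9)
Q = V + t·(B−V) with t = -1/3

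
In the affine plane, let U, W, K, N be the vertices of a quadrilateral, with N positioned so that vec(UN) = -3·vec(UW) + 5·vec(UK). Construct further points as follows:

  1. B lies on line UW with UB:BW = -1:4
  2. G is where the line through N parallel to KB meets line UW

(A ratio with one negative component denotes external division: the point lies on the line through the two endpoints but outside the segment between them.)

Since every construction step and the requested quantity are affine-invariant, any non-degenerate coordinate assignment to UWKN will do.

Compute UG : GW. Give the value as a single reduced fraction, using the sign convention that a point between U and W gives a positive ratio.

UG:GW = -14/17

Assign U = (0, 0), W = (1, 0), K = (0, 1), N = (-3, 5) — the answer is frame-independent, so this choice is without loss of generality.
1. B lies on line UW with UB:BW = -1:4 ⇒ B = (-1/3, 0)
2. G is where the line through N parallel to KB meets line UW ⇒ G = (-14/3, 0)
G = U + t·(W−U) with t = -14/3, so UG:GW = t:(1−t) = -14/3:17/3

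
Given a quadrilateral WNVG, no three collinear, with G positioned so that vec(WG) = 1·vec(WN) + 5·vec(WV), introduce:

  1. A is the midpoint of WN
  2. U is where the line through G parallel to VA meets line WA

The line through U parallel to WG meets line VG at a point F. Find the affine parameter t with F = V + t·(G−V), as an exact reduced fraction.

Set W = (0, 0), N = (1, 0), V = (0, 1), G = (1, 5); any affine frame gives the same invariant.
1. A is the midpoint of WN ⇒ A = (1/2, 0)
2. U is where the line through G parallel to VA meets line WA ⇒ U = (7/2, 0)
through U parallel to WG: direction (1, 5); meets VG at F = (37/2, 75)
F = V + t·(G−V) with t = 37/2

t = 37/2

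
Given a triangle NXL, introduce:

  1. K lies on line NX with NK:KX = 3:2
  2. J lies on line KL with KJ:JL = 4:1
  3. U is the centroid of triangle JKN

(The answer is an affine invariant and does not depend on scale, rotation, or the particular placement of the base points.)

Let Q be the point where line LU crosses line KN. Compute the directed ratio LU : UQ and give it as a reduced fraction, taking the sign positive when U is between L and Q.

LU:UQ = 11/4

Set N = (0, 0), X = (1, 0), L = (0, 1); any affine frame gives the same invariant.
1. K lies on line NX with NK:KX = 3:2 ⇒ K = (3/5, 0)
2. J lies on line KL with KJ:JL = 4:1 ⇒ J = (3/25, 4/5)
3. U is the centroid of triangle JKN ⇒ U = (6/25, 4/15)
line LU meets KN at Q = (18/55, 0)
U = L + t·(Q−L) with t = 11/15, so LU:UQ = 11/15:4/15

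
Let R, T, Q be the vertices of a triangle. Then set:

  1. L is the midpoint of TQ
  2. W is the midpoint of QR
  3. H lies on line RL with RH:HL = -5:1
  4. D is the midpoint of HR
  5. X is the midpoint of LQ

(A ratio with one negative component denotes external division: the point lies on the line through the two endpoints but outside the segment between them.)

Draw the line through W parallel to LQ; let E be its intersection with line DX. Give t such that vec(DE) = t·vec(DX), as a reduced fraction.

Choose coordinates R = (0, 0), T = (1, 0), Q = (0, 1).
1. L is the midpoint of TQ ⇒ L = (1/2, 1/2)
2. W is the midpoint of QR ⇒ W = (0, 1/2)
3. H lies on line RL with RH:HL = -5:1 ⇒ H = (5/8, 5/8)
4. D is the midpoint of HR ⇒ D = (5/16, 5/16)
5. X is the midpoint of LQ ⇒ X = (1/4, 3/4)
through W parallel to LQ: direction (-1/2, 1/2); meets DX at E = (1/3, 1/6)
E = D + t·(X−D) with t = -1/3

t = -1/3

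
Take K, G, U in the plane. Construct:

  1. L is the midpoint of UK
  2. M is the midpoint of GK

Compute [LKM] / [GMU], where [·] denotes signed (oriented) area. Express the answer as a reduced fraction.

Set K = (0, 0), G = (1, 0), U = (0, 1); any affine frame gives the same invariant.
1. L is the midpoint of UK ⇒ L = (0, 1/2)
2. M is the midpoint of GK ⇒ M = (1/2, 0)
2·[LKM] = 1/4, 2·[GMU] = -1/2
[LKM]:[GMU] = 1/4:-1/2 = -1/2

[LKM]:[GMU] = -1/2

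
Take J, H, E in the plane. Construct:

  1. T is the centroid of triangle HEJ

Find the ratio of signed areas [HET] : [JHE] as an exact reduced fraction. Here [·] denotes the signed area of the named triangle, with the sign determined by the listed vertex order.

[HET]:[JHE] = 1/3

Assign J = (0, 0), H = (1, 0), E = (0, 1) — the answer is frame-independent, so this choice is without loss of generality.
1. T is the centroid of triangle HEJ ⇒ T = (1/3, 1/3)
2·[HET] = 1/3, 2·[JHE] = 1
[HET]:[JHE] = 1/3:1 = 1/3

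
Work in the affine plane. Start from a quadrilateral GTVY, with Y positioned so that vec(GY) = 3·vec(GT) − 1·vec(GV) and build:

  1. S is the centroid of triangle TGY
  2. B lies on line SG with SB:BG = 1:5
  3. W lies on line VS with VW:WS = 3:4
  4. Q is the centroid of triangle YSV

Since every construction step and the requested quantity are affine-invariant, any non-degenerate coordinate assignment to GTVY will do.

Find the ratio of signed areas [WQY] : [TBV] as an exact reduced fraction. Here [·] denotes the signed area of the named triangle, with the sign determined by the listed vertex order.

[WQY]:[TBV] = -8/21

Assign G = (0, 0), T = (1, 0), V = (0, 1), Y = (3, -1) — the answer is frame-independent, so this choice is without loss of generality.
1. S is the centroid of triangle TGY ⇒ S = (4/3, -1/3)
2. B lies on line SG with SB:BG = 1:5 ⇒ B = (10/9, -5/18)
3. W lies on line VS with VW:WS = 3:4 ⇒ W = (4/7, 3/7)
4. Q is the centroid of triangle YSV ⇒ Q = (13/9, -1/9)
2·[WQY] = 4/63, 2·[TBV] = -1/6
[WQY]:[TBV] = 4/63:-1/6 = -8/21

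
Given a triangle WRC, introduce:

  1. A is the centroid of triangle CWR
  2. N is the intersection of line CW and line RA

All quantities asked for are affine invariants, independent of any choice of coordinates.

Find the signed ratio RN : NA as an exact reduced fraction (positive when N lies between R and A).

Choose coordinates W = (0, 0), R = (1, 0), C = (0, 1).
1. A is the centroid of triangle CWR ⇒ A = (1/3, 1/3)
2. N is the intersection of line CW and line RA ⇒ N = (0, 1/2)
N = R + t·(A−R) with t = 3/2, so RN:NA = t:(1−t) = 3/2:-1/2

RN:NA = -3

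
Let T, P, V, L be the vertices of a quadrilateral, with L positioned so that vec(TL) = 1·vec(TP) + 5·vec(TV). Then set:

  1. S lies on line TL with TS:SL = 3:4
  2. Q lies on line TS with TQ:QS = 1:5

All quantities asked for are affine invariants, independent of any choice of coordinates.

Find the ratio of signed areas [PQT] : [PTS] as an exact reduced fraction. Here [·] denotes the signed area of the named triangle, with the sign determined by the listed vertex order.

Work in coordinates with T = (0, 0), P = (1, 0), V = (0, 1), L = (1, 5).
1. S lies on line TL with TS:SL = 3:4 ⇒ S = (3/7, 15/7)
2. Q lies on line TS with TQ:QS = 1:5 ⇒ Q = (1/14, 5/14)
2·[PQT] = 5/14, 2·[PTS] = -15/7
[PQT]:[PTS] = 5/14:-15/7 = -1/6

[PQT]:[PTS] = -1/6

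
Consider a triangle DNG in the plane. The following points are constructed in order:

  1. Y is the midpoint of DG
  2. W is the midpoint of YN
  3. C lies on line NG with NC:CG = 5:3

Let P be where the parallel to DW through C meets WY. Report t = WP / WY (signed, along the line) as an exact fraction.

Assign D = (0, 0), N = (1, 0), G = (0, 1) — the answer is frame-independent, so this choice is without loss of generality.
1. Y is the midpoint of DG ⇒ Y = (0, 1/2)
2. W is the midpoint of YN ⇒ W = (1/2, 1/4)
3. C lies on line NG with NC:CG = 5:3 ⇒ C = (3/8, 5/8)
through C parallel to DW: direction (1/2, 1/4); meets WY at P = (1/16, 15/32)
P = W + t·(Y−W) with t = 7/8

t = 7/8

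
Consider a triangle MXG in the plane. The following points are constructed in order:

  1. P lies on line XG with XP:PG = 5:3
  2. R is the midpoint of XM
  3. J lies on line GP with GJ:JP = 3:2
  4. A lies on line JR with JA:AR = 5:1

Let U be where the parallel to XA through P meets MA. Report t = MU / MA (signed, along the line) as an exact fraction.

Set M = (0, 0), X = (1, 0), G = (0, 1); any affine frame gives the same invariant.
1. P lies on line XG with XP:PG = 5:3 ⇒ P = (3/8, 5/8)
2. R is the midpoint of XM ⇒ R = (1/2, 0)
3. J lies on line GP with GJ:JP = 3:2 ⇒ J = (9/40, 31/40)
4. A lies on line JR with JA:AR = 5:1 ⇒ A = (109/240, 31/240)
through P parallel to XA: direction (-131/240, 31/240); meets MA at U = (20383/14880, 187/480)
U = M + t·(A−M) with t = 187/62

t = 187/62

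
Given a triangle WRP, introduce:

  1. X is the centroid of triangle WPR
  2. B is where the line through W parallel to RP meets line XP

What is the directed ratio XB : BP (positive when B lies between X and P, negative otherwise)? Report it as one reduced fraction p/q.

Work in coordinates with W = (0, 0), R = (1, 0), P = (0, 1).
1. X is the centroid of triangle WPR ⇒ X = (1/3, 1/3)
2. B is where the line through W parallel to RP meets line XP ⇒ B = (1, -1)
B = X + t·(P−X) with t = -2, so XB:BP = t:(1−t) = -2:3

XB:BP = -2/3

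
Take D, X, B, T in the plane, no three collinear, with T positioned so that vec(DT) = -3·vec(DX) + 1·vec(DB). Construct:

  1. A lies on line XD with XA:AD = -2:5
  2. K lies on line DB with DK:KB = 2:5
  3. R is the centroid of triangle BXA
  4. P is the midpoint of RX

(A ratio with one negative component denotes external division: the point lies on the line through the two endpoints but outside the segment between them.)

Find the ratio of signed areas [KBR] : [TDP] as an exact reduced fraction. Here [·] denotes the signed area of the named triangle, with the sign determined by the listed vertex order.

Set D = (0, 0), X = (1, 0), B = (0, 1), T = (-3, 1); any affine frame gives the same invariant.
1. A lies on line XD with XA:AD = -2:5 ⇒ A = (5/3, 0)
2. K lies on line DB with DK:KB = 2:5 ⇒ K = (0, 2/7)
3. R is the centroid of triangle BXA ⇒ R = (8/9, 1/3)
4. P is the midpoint of RX ⇒ P = (17/18, 1/6)
2·[KBR] = -40/63, 2·[TDP] = 13/9
[KBR]:[TDP] = -40/63:13/9 = -40/91

[KBR]:[TDP] = -40/91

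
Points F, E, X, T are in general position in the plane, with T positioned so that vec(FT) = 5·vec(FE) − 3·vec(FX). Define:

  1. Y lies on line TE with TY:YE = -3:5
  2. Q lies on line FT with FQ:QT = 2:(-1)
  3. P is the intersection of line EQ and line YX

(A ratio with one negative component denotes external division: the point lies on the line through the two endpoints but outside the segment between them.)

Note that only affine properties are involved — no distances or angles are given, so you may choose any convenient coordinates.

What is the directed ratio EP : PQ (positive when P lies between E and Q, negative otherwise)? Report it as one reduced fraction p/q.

EP:PQ = 5/16

Set F = (0, 0), E = (1, 0), X = (0, 1), T = (5, -3); any affine frame gives the same invariant.
1. Y lies on line TE with TY:YE = -3:5 ⇒ Y = (11, -15/2)
2. Q lies on line FT with FQ:QT = 2:(-1) ⇒ Q = (10, -6)
3. P is the intersection of line EQ and line YX ⇒ P = (22/7, -10/7)
P = E + t·(Q−E) with t = 5/21, so EP:PQ = t:(1−t) = 5/21:16/21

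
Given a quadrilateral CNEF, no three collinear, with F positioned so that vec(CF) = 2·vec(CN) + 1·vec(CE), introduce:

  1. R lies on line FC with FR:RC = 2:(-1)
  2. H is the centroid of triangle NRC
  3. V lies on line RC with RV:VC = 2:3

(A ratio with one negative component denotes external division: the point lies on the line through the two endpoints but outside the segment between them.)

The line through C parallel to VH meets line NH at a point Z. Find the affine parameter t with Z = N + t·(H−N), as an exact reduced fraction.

Work in coordinates with C = (0, 0), N = (1, 0), E = (0, 1), F = (2, 1).
1. R lies on line FC with FR:RC = 2:(-1) ⇒ R = (-2, -1)
2. H is the centroid of triangle NRC ⇒ H = (-1/3, -1/3)
3. V lies on line RC with RV:VC = 2:3 ⇒ V = (-6/5, -3/5)
through C parallel to VH: direction (13/15, 4/15); meets NH at Z = (-13/3, -4/3)
Z = N + t·(H−N) with t = 4

t = 4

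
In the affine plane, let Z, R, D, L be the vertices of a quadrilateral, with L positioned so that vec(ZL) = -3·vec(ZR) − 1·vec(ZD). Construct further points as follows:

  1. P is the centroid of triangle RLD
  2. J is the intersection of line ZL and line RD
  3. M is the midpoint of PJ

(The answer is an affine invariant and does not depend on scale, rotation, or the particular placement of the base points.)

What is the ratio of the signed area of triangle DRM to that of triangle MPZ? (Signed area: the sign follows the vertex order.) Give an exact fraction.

Set Z = (0, 0), R = (1, 0), D = (0, 1), L = (-3, -1); any affine frame gives the same invariant.
1. P is the centroid of triangle RLD ⇒ P = (-2/3, 0)
2. J is the intersection of line ZL and line RD ⇒ J = (3/4, 1/4)
3. M is the midpoint of PJ ⇒ M = (1/24, 1/8)
2·[DRM] = -5/6, 2·[MPZ] = 1/12
[DRM]:[MPZ] = -5/6:1/12 = -10

[DRM]:[MPZ] = -10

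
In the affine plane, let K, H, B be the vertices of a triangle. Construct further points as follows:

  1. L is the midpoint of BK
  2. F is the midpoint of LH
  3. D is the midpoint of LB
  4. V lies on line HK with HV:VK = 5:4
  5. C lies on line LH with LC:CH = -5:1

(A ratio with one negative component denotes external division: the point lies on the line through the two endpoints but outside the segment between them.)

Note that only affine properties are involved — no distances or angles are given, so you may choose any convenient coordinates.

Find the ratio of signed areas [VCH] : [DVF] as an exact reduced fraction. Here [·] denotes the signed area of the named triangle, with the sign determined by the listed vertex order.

[VCH]:[DVF] = 5/11

Assign K = (0, 0), H = (1, 0), B = (0, 1) — the answer is frame-independent, so this choice is without loss of generality.
1. L is the midpoint of BK ⇒ L = (0, 1/2)
2. F is the midpoint of LH ⇒ F = (1/2, 1/4)
3. D is the midpoint of LB ⇒ D = (0, 3/4)
4. V lies on line HK with HV:VK = 5:4 ⇒ V = (4/9, 0)
5. C lies on line LH with LC:CH = -5:1 ⇒ C = (5/4, -1/8)
2·[VCH] = 5/72, 2·[DVF] = 11/72
[VCH]:[DVF] = 5/72:11/72 = 5/11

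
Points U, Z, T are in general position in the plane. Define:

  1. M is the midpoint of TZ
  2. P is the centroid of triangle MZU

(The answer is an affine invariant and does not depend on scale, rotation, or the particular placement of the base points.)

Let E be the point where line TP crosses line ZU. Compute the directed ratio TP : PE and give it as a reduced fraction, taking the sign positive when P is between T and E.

TP:PE = 5

Work in coordinates with U = (0, 0), Z = (1, 0), T = (0, 1).
1. M is the midpoint of TZ ⇒ M = (1/2, 1/2)
2. P is the centroid of triangle MZU ⇒ P = (1/2, 1/6)
line TP meets ZU at E = (3/5, 0)
P = T + t·(E−T) with t = 5/6, so TP:PE = 5/6:1/6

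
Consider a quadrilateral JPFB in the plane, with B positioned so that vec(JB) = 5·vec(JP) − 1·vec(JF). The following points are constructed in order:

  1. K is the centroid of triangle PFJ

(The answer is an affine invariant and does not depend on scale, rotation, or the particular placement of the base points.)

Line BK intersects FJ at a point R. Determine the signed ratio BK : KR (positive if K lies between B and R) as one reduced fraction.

BK:KR = 14

Choose coordinates J = (0, 0), P = (1, 0), F = (0, 1), B = (5, -1).
1. K is the centroid of triangle PFJ ⇒ K = (1/3, 1/3)
line BK meets FJ at R = (0, 3/7)
K = B + t·(R−B) with t = 14/15, so BK:KR = 14/15:1/15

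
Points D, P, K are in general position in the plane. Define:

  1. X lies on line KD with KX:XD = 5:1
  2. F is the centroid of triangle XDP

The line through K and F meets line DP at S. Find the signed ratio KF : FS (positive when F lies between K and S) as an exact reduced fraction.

Assign D = (0, 0), P = (1, 0), K = (0, 1) — the answer is frame-independent, so this choice is without loss of generality.
1. X lies on line KD with KX:XD = 5:1 ⇒ X = (0, 1/6)
2. F is the centroid of triangle XDP ⇒ F = (1/3, 1/18)
line KF meets DP at S = (6/17, 0)
F = K + t·(S−K) with t = 17/18, so KF:FS = 17/18:1/18

KF:FS = 17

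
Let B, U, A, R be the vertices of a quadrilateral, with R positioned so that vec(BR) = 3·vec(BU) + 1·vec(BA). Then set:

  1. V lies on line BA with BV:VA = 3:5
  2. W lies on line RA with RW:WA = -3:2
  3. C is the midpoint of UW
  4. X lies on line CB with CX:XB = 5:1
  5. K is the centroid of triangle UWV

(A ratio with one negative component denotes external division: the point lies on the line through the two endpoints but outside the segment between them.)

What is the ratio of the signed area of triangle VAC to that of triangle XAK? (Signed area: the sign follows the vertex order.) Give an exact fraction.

Set B = (0, 0), U = (1, 0), A = (0, 1), R = (3, 1); any affine frame gives the same invariant.
1. V lies on line BA with BV:VA = 3:5 ⇒ V = (0, 3/8)
2. W lies on line RA with RW:WA = -3:2 ⇒ W = (-6, 1)
3. C is the midpoint of UW ⇒ C = (-5/2, 1/2)
4. X lies on line CB with CX:XB = 5:1 ⇒ X = (-5/12, 1/12)
5. K is the centroid of triangle UWV ⇒ K = (-5/3, 11/24)
2·[VAC] = 25/16, 2·[XAK] = 125/96
[VAC]:[XAK] = 25/16:125/96 = 6/5

[VAC]:[XAK] = 6/5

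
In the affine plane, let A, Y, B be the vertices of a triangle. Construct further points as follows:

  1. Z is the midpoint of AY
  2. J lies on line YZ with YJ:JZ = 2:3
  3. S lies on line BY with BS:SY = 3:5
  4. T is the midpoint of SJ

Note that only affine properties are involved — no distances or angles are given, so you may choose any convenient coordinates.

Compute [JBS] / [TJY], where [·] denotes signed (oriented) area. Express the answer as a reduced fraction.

[JBS]:[TJY] = -6/5

Assign A = (0, 0), Y = (1, 0), B = (0, 1) — the answer is frame-independent, so this choice is without loss of generality.
1. Z is the midpoint of AY ⇒ Z = (1/2, 0)
2. J lies on line YZ with YJ:JZ = 2:3 ⇒ J = (4/5, 0)
3. S lies on line BY with BS:SY = 3:5 ⇒ S = (3/8, 5/8)
4. T is the midpoint of SJ ⇒ T = (47/80, 5/16)
2·[JBS] = -3/40, 2·[TJY] = 1/16
[JBS]:[TJY] = -3/40:1/16 = -6/5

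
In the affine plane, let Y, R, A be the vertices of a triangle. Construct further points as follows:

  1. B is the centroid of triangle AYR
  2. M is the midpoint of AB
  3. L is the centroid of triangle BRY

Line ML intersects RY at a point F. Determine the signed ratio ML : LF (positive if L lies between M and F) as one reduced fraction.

ML:LF = 5

Set Y = (0, 0), R = (1, 0), A = (0, 1); any affine frame gives the same invariant.
1. B is the centroid of triangle AYR ⇒ B = (1/3, 1/3)
2. M is the midpoint of AB ⇒ M = (1/6, 2/3)
3. L is the centroid of triangle BRY ⇒ L = (4/9, 1/9)
line ML meets RY at F = (1/2, 0)
L = M + t·(F−M) with t = 5/6, so ML:LF = 5/6:1/6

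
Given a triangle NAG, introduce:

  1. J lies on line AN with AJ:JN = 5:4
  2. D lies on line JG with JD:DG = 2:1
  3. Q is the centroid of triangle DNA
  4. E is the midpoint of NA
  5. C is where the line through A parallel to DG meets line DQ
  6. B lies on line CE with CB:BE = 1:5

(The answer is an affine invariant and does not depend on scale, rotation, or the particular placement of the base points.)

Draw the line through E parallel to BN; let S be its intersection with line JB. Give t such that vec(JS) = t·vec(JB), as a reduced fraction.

Assign N = (0, 0), A = (1, 0), G = (0, 1) — the answer is frame-independent, so this choice is without loss of generality.
1. J lies on line AN with AJ:JN = 5:4 ⇒ J = (4/9, 0)
2. D lies on line JG with JD:DG = 2:1 ⇒ D = (4/27, 2/3)
3. Q is the centroid of triangle DNA ⇒ Q = (31/81, 2/9)
4. E is the midpoint of NA ⇒ E = (1/2, 0)
5. C is where the line through A parallel to DG meets line DQ ⇒ C = (11/3, -6)
6. B lies on line CE with CB:BE = 1:5 ⇒ B = (113/36, -5)
through E parallel to BN: direction (-113/36, 5); meets JB at S = (31/288, 5/8)
S = J + t·(B−J) with t = -1/8

t = -1/8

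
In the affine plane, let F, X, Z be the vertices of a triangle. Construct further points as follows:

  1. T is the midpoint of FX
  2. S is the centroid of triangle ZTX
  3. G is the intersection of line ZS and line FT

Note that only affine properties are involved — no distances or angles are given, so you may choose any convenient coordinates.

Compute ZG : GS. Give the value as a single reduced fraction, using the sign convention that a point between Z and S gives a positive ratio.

Set F = (0, 0), X = (1, 0), Z = (0, 1); any affine frame gives the same invariant.
1. T is the midpoint of FX ⇒ T = (1/2, 0)
2. S is the centroid of triangle ZTX ⇒ S = (1/2, 1/3)
3. G is the intersection of line ZS and line FT ⇒ G = (3/4, 0)
G = Z + t·(S−Z) with t = 3/2, so ZG:GS = t:(1−t) = 3/2:-1/2

ZG:GS = -3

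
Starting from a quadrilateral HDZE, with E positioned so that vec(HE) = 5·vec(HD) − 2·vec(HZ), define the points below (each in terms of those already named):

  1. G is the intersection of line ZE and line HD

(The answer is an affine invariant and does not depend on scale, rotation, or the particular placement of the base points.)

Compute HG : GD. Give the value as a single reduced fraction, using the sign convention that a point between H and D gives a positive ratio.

HG:GD = -5/2

Work in coordinates with H = (0, 0), D = (1, 0), Z = (0, 1), E = (5, -2).
1. G is the intersection of line ZE and line HD ⇒ G = (5/3, 0)
G = H + t·(D−H) with t = 5/3, so HG:GD = t:(1−t) = 5/3:-2/3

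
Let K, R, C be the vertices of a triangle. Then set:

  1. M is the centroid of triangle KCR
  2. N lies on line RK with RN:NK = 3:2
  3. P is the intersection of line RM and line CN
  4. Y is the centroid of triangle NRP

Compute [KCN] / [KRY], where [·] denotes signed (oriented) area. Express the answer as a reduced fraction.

Work in coordinates with K = (0, 0), R = (1, 0), C = (0, 1).
1. M is the centroid of triangle KCR ⇒ M = (1/3, 1/3)
2. N lies on line RK with RN:NK = 3:2 ⇒ N = (2/5, 0)
3. P is the intersection of line RM and line CN ⇒ P = (1/4, 3/8)
4. Y is the centroid of triangle NRP ⇒ Y = (11/20, 1/8)
2·[KCN] = -2/5, 2·[KRY] = 1/8
[KCN]:[KRY] = -2/5:1/8 = -16/5

[KCN]:[KRY] = -16/5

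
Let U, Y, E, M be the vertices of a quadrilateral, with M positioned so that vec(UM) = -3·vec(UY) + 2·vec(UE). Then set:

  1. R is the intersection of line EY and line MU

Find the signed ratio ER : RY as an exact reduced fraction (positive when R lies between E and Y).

Work in coordinates with U = (0, 0), Y = (1, 0), E = (0, 1), M = (-3, 2).
1. R is the intersection of line EY and line MU ⇒ R = (3, -2)
R = E + t·(Y−E) with t = 3, so ER:RY = t:(1−t) = 3:-2

ER:RY = -3/2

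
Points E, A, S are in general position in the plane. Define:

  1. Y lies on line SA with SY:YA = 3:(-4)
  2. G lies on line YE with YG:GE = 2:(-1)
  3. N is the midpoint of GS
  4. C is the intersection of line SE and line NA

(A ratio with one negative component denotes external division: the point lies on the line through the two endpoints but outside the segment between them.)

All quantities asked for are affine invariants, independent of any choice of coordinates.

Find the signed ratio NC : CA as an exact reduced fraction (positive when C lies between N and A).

Work in coordinates with E = (0, 0), A = (1, 0), S = (0, 1).
1. Y lies on line SA with SY:YA = 3:(-4) ⇒ Y = (-3, 4)
2. G lies on line YE with YG:GE = 2:(-1) ⇒ G = (3, -4)
3. N is the midpoint of GS ⇒ N = (3/2, -3/2)
4. C is the intersection of line SE and line NA ⇒ C = (0, 3)
C = N + t·(A−N) with t = 3, so NC:CA = t:(1−t) = 3:-2

NC:CA = -3/2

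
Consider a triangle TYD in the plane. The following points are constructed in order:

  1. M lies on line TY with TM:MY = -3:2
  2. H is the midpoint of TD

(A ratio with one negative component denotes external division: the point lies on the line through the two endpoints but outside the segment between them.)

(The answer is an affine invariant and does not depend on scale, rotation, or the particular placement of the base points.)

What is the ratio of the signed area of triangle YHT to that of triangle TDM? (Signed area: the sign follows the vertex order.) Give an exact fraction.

[YHT]:[TDM] = -1/6

Assign T = (0, 0), Y = (1, 0), D = (0, 1) — the answer is frame-independent, so this choice is without loss of generality.
1. M lies on line TY with TM:MY = -3:2 ⇒ M = (3, 0)
2. H is the midpoint of TD ⇒ H = (0, 1/2)
2·[YHT] = 1/2, 2·[TDM] = -3
[YHT]:[TDM] = 1/2:-3 = -1/6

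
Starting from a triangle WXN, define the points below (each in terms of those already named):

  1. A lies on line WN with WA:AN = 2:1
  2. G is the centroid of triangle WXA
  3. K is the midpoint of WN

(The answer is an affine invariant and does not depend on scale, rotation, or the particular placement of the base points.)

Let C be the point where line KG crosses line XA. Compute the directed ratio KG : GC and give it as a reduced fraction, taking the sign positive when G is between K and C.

Assign W = (0, 0), X = (1, 0), N = (0, 1) — the answer is frame-independent, so this choice is without loss of generality.
1. A lies on line WN with WA:AN = 2:1 ⇒ A = (0, 2/3)
2. G is the centroid of triangle WXA ⇒ G = (1/3, 2/9)
3. K is the midpoint of WN ⇒ K = (0, 1/2)
line KG meets XA at C = (-1, 4/3)
G = K + t·(C−K) with t = -1/3, so KG:GC = -1/3:4/3

KG:GC = -1/4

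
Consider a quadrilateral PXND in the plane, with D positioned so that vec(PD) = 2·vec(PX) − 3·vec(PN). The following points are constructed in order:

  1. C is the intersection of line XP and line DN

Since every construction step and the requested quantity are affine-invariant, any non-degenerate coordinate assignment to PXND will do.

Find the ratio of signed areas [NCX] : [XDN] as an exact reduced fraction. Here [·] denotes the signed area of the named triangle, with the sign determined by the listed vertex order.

[NCX]:[XDN] = -1/4

Assign P = (0, 0), X = (1, 0), N = (0, 1), D = (2, -3) — the answer is frame-independent, so this choice is without loss of generality.
1. C is the intersection of line XP and line DN ⇒ C = (1/2, 0)
2·[NCX] = 1/2, 2·[XDN] = -2
[NCX]:[XDN] = 1/2:-2 = -1/4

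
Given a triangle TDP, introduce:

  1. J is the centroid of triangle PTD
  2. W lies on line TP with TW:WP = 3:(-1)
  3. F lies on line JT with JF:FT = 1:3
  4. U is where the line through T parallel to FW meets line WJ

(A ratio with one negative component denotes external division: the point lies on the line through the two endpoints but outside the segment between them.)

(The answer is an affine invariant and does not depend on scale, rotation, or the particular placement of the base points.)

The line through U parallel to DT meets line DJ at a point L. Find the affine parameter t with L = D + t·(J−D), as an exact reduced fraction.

Set T = (0, 0), D = (1, 0), P = (0, 1); any affine frame gives the same invariant.
1. J is the centroid of triangle PTD ⇒ J = (1/3, 1/3)
2. W lies on line TP with TW:WP = 3:(-1) ⇒ W = (0, 3/2)
3. F lies on line JT with JF:FT = 1:3 ⇒ F = (1/4, 1/4)
4. U is where the line through T parallel to FW meets line WJ ⇒ U = (-1, 5)
through U parallel to DT: direction (-1, 0); meets DJ at L = (-9, 5)
L = D + t·(J−D) with t = 15

t = 15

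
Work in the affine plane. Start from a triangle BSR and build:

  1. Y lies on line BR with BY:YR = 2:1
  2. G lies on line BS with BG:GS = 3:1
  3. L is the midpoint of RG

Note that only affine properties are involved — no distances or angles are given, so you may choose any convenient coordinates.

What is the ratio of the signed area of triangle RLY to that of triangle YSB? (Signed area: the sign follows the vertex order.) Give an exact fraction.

[RLY]:[YSB] = 3/16

Set B = (0, 0), S = (1, 0), R = (0, 1); any affine frame gives the same invariant.
1. Y lies on line BR with BY:YR = 2:1 ⇒ Y = (0, 2/3)
2. G lies on line BS with BG:GS = 3:1 ⇒ G = (3/4, 0)
3. L is the midpoint of RG ⇒ L = (3/8, 1/2)
2·[RLY] = -1/8, 2·[YSB] = -2/3
[RLY]:[YSB] = -1/8:-2/3 = 3/16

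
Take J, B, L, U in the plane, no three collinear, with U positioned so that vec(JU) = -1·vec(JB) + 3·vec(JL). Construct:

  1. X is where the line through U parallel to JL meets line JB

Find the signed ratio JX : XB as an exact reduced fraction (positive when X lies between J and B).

JX:XB = -1/2

Choose coordinates J = (0, 0), B = (1, 0), L = (0, 1), U = (-1, 3).
1. X is where the line through U parallel to JL meets line JB ⇒ X = (-1, 0)
X = J + t·(B−J) with t = -1, so JX:XB = t:(1−t) = -1:2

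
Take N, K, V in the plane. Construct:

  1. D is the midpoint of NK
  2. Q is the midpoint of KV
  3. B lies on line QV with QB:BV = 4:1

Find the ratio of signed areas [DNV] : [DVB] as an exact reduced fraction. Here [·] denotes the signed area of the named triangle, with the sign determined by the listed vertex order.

[DNV]:[DVB] = 10

Choose coordinates N = (0, 0), K = (1, 0), V = (0, 1).
1. D is the midpoint of NK ⇒ D = (1/2, 0)
2. Q is the midpoint of KV ⇒ Q = (1/2, 1/2)
3. B lies on line QV with QB:BV = 4:1 ⇒ B = (1/10, 9/10)
2·[DNV] = -1/2, 2·[DVB] = -1/20
[DNV]:[DVB] = -1/2:-1/20 = 10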